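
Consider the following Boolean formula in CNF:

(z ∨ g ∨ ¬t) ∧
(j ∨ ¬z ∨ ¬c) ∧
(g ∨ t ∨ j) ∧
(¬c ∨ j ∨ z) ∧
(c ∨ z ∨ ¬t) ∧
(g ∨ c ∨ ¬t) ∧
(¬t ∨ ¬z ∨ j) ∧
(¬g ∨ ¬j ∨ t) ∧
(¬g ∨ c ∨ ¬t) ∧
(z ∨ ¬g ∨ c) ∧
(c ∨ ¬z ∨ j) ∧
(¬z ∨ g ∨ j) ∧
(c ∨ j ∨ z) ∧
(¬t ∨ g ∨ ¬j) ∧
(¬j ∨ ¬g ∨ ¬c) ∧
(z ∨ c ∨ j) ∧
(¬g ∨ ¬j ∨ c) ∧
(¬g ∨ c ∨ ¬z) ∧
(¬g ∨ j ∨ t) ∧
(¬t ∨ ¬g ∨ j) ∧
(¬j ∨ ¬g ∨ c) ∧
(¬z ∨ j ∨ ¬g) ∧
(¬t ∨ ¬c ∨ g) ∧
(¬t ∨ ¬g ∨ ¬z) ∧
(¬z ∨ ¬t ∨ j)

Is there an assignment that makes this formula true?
Yes

Yes, the formula is satisfiable.

One satisfying assignment is: t=False, z=False, g=False, j=True, c=False

Verification: With this assignment, all 25 clauses evaluate to true.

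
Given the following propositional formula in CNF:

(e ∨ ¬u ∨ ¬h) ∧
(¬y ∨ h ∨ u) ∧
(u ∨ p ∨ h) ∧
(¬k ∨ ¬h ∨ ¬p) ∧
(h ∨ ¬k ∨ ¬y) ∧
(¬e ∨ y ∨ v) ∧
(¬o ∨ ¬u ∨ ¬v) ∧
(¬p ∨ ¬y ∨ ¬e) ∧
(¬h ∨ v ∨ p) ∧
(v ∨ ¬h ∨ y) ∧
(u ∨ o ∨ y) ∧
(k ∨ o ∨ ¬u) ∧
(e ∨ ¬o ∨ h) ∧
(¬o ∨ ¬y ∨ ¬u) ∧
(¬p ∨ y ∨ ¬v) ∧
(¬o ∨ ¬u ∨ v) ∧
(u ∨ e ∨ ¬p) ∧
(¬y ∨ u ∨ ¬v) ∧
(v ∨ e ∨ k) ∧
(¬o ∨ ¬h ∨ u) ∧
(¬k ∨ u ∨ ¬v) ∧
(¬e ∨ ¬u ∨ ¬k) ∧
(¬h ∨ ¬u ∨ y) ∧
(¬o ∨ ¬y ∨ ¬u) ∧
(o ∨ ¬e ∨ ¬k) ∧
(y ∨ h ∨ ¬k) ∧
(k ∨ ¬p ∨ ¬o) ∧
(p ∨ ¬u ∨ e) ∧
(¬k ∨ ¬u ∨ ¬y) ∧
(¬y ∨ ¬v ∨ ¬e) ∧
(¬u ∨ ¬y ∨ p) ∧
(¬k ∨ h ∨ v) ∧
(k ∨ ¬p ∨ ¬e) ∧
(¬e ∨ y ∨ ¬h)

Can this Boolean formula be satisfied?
No

No, the formula is not satisfiable.

No assignment of truth values to the variables can make all 34 clauses true simultaneously.

The formula is UNSAT (unsatisfiable).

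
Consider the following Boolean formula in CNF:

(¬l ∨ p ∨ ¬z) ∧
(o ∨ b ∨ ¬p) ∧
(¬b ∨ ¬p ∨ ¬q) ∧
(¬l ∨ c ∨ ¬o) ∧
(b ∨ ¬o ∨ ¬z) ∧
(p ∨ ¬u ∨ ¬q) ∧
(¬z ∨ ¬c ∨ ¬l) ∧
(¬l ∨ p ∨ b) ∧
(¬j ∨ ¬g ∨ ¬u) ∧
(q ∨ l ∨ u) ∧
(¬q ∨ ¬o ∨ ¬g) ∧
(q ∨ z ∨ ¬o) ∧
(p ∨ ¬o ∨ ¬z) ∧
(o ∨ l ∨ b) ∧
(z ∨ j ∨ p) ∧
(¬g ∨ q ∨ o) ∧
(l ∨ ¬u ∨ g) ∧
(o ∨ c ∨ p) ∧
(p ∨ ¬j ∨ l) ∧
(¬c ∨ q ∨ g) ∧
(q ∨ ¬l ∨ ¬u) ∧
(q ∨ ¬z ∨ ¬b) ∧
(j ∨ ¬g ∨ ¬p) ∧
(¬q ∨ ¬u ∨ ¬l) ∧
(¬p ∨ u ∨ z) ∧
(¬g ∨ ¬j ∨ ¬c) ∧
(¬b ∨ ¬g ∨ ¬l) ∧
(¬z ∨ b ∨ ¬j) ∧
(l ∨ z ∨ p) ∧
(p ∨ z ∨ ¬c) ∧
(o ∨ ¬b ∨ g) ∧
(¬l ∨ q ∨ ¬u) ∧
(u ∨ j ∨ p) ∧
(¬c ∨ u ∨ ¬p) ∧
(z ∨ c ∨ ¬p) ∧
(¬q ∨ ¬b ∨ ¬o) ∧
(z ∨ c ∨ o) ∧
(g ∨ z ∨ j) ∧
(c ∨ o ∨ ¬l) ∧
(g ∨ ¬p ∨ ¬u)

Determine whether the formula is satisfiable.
No

No, the formula is not satisfiable.

No assignment of truth values to the variables can make all 40 clauses true simultaneously.

The formula is UNSAT (unsatisfiable).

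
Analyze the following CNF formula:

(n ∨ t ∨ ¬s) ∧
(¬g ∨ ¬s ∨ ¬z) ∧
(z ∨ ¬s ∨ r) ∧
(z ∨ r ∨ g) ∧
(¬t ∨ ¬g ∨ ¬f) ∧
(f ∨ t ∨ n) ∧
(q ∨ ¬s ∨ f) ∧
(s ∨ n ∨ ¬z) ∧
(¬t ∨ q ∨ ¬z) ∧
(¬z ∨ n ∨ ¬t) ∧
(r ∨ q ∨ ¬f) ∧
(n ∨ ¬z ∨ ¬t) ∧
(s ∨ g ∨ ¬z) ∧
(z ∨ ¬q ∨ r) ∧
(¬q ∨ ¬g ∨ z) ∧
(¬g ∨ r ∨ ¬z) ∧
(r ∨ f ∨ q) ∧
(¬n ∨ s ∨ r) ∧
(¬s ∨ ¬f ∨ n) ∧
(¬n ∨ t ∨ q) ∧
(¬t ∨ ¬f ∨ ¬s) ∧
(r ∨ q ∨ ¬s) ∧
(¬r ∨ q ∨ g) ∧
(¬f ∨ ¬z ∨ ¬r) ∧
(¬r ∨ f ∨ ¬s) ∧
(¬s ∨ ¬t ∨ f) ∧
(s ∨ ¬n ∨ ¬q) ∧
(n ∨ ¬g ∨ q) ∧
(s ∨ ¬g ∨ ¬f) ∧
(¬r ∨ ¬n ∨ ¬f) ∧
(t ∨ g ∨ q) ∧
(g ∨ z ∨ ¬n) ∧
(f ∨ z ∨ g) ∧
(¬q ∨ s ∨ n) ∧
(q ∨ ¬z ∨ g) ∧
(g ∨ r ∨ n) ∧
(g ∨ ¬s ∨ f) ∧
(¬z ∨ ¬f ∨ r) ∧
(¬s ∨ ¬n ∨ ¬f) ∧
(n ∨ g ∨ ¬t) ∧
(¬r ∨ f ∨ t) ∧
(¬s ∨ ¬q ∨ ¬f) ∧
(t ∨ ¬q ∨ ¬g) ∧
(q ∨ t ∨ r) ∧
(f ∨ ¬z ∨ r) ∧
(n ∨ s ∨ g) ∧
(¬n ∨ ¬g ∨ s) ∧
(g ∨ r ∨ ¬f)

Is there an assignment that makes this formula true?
No

No, the formula is not satisfiable.

No assignment of truth values to the variables can make all 48 clauses true simultaneously.

The formula is UNSAT (unsatisfiable).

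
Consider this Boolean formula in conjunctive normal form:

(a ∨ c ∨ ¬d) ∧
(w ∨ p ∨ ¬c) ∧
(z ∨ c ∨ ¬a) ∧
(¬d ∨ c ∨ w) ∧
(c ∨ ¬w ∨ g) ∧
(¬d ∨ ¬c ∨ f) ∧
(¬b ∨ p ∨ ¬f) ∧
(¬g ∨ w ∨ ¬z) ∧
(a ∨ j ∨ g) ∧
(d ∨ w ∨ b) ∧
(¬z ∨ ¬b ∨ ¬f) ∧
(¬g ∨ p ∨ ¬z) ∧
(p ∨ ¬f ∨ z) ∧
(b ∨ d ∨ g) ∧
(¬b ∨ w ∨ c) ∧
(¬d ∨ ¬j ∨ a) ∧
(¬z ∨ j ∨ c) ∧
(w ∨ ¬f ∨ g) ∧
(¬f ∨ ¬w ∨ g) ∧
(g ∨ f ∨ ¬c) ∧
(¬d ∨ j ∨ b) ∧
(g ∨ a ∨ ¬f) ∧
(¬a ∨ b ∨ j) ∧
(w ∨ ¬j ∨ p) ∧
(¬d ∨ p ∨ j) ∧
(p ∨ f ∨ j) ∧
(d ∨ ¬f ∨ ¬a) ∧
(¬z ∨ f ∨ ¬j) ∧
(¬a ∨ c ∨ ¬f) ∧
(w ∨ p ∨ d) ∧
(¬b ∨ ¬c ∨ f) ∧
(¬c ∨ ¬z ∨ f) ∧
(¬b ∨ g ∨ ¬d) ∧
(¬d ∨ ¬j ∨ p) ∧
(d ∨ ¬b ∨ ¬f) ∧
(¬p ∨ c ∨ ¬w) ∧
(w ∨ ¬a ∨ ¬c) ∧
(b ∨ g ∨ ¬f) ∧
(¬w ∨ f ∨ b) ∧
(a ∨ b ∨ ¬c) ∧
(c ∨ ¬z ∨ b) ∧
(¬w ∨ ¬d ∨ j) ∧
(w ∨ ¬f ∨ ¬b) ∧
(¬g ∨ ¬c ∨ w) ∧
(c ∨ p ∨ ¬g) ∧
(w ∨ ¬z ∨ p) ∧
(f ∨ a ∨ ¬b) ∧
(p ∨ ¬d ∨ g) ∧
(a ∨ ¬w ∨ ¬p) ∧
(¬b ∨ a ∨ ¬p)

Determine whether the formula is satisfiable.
Yes

Yes, the formula is satisfiable.

One satisfying assignment is: z=False, g=True, a=True, f=True, j=True, p=True, d=True, w=True, c=True, b=False

Verification: With this assignment, all 50 clauses evaluate to true.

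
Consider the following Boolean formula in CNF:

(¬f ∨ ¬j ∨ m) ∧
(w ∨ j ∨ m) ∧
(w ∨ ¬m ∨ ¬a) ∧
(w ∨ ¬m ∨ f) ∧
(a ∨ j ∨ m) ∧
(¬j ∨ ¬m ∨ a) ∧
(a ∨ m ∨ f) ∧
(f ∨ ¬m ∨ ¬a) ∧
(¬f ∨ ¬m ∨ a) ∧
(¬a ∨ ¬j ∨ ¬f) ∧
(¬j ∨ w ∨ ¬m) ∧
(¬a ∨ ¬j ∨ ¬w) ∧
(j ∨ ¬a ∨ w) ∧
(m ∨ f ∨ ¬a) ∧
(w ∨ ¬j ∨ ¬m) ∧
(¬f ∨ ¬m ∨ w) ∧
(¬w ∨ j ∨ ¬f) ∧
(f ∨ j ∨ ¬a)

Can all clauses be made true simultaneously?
Yes

Yes, the formula is satisfiable.

One satisfying assignment is: a=False, m=True, w=True, j=False, f=False

Verification: With this assignment, all 18 clauses evaluate to true.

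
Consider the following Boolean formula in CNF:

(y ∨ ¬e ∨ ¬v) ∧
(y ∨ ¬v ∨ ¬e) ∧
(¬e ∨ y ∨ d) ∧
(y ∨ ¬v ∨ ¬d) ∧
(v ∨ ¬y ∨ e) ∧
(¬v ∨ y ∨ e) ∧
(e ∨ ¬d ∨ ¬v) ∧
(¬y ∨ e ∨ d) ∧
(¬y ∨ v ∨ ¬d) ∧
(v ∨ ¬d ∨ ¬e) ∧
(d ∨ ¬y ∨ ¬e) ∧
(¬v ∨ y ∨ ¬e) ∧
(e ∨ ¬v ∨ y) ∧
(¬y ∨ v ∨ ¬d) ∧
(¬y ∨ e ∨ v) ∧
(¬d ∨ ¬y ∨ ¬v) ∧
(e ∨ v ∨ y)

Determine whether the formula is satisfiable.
No

No, the formula is not satisfiable.

No assignment of truth values to the variables can make all 17 clauses true simultaneously.

The formula is UNSAT (unsatisfiable).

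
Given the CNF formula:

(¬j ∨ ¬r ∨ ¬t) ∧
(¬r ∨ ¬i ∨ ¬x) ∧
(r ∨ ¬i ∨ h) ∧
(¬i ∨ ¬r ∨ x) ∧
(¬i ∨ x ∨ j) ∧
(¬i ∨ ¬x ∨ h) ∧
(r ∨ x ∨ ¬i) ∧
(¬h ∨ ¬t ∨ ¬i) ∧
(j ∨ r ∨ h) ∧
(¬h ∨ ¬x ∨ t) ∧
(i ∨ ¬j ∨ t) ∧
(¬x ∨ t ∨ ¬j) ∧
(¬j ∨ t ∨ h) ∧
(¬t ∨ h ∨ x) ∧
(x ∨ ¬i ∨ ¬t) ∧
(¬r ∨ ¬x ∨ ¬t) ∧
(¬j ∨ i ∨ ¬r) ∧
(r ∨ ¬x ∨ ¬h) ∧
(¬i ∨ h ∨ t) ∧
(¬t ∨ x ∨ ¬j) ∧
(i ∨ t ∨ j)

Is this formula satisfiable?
Yes

Yes, the formula is satisfiable.

One satisfying assignment is: r=False, h=True, t=True, x=False, j=False, i=False

Verification: With this assignment, all 21 clauses evaluate to true.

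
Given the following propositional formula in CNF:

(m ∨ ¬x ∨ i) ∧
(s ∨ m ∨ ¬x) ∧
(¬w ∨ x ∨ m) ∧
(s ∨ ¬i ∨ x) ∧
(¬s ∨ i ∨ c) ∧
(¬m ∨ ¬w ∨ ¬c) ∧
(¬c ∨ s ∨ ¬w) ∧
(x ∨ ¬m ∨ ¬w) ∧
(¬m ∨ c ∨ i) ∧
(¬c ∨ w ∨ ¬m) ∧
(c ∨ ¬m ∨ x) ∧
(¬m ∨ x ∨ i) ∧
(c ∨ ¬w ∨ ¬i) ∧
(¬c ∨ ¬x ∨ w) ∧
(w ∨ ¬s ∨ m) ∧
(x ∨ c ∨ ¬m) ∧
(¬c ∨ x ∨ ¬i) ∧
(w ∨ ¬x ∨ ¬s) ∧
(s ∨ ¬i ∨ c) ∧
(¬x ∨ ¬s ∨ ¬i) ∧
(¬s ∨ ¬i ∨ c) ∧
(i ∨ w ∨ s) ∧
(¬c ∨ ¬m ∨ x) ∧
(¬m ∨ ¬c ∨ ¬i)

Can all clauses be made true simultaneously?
No

No, the formula is not satisfiable.

No assignment of truth values to the variables can make all 24 clauses true simultaneously.

The formula is UNSAT (unsatisfiable).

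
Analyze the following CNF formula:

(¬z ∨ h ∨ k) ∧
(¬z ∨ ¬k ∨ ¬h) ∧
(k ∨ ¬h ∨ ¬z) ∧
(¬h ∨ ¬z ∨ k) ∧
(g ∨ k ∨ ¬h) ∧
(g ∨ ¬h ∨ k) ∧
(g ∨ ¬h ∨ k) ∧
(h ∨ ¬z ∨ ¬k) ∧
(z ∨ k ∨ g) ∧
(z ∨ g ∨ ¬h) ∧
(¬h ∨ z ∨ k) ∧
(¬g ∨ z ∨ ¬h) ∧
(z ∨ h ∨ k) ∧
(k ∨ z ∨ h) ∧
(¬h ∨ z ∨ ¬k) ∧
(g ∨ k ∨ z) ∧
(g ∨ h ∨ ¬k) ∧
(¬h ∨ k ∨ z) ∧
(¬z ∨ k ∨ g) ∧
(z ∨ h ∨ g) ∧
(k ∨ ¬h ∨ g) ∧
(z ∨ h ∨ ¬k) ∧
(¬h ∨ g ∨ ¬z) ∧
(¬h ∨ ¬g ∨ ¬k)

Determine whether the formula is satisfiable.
No

No, the formula is not satisfiable.

No assignment of truth values to the variables can make all 24 clauses true simultaneously.

The formula is UNSAT (unsatisfiable).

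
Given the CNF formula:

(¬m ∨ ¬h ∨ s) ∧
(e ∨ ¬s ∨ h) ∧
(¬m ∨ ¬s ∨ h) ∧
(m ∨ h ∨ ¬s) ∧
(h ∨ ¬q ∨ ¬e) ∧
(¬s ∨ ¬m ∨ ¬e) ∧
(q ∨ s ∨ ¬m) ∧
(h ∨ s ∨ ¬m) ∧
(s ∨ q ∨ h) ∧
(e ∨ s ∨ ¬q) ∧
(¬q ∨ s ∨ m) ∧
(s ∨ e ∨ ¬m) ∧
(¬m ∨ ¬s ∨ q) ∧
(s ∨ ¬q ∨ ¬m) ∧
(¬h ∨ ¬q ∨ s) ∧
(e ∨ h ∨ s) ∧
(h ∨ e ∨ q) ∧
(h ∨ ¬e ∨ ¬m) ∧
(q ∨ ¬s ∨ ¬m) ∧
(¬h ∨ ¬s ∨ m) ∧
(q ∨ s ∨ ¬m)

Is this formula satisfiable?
Yes

Yes, the formula is satisfiable.

One satisfying assignment is: h=True, q=False, m=False, s=False, e=False

Verification: With this assignment, all 21 clauses evaluate to true.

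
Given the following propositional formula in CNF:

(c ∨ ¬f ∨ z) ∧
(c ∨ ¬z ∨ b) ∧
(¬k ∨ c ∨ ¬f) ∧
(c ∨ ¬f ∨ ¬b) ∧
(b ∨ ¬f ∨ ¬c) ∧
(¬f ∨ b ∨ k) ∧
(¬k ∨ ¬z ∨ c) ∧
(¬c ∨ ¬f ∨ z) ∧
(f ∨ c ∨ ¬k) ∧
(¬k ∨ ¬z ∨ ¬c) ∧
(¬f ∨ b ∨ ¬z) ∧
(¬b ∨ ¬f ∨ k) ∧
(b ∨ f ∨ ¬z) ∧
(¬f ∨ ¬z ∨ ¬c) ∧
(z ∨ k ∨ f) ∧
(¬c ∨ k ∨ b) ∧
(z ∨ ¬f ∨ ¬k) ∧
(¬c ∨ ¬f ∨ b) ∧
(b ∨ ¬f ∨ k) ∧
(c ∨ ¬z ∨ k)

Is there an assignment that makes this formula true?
Yes

Yes, the formula is satisfiable.

One satisfying assignment is: k=False, c=True, f=False, b=True, z=True

Verification: With this assignment, all 20 clauses evaluate to true.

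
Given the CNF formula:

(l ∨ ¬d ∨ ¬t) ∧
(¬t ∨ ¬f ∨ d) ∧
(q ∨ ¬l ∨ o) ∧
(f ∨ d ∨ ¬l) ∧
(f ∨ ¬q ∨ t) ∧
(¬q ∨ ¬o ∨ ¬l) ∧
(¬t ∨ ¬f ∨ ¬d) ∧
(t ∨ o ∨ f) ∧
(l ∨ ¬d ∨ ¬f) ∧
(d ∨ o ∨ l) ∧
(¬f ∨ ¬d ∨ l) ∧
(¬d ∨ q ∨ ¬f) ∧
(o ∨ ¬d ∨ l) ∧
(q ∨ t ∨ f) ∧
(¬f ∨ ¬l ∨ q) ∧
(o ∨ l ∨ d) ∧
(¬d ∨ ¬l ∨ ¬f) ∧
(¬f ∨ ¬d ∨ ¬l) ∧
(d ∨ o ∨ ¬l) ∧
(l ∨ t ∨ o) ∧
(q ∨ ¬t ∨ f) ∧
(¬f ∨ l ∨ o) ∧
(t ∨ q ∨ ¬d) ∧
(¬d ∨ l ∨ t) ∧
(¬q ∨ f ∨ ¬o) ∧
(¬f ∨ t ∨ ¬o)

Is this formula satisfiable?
Yes

Yes, the formula is satisfiable.

One satisfying assignment is: t=True, o=False, l=True, f=False, d=True, q=True

Verification: With this assignment, all 26 clauses evaluate to true.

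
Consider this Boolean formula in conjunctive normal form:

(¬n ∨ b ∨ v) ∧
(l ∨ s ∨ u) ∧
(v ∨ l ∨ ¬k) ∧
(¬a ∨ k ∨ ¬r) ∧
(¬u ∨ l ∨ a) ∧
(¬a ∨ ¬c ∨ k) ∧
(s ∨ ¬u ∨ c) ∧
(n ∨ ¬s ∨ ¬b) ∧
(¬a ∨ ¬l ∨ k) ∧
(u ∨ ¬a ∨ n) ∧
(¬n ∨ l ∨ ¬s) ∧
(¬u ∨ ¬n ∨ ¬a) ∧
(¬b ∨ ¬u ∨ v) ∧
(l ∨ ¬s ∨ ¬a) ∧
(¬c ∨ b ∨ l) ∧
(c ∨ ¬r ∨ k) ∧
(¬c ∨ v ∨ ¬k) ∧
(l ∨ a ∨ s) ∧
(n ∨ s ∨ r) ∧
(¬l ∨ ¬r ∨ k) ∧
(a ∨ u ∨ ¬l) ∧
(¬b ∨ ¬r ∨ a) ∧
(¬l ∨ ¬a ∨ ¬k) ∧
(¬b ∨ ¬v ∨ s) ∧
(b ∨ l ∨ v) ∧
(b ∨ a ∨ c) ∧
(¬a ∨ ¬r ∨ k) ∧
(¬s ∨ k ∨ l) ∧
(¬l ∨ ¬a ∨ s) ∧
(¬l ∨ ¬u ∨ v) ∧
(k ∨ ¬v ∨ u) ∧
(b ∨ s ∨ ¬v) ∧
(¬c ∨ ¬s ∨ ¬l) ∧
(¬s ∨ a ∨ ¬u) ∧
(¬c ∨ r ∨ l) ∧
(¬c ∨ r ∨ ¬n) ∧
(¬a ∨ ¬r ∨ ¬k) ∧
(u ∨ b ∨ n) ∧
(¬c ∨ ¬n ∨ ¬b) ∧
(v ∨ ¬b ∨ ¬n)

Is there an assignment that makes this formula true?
No

No, the formula is not satisfiable.

No assignment of truth values to the variables can make all 40 clauses true simultaneously.

The formula is UNSAT (unsatisfiable).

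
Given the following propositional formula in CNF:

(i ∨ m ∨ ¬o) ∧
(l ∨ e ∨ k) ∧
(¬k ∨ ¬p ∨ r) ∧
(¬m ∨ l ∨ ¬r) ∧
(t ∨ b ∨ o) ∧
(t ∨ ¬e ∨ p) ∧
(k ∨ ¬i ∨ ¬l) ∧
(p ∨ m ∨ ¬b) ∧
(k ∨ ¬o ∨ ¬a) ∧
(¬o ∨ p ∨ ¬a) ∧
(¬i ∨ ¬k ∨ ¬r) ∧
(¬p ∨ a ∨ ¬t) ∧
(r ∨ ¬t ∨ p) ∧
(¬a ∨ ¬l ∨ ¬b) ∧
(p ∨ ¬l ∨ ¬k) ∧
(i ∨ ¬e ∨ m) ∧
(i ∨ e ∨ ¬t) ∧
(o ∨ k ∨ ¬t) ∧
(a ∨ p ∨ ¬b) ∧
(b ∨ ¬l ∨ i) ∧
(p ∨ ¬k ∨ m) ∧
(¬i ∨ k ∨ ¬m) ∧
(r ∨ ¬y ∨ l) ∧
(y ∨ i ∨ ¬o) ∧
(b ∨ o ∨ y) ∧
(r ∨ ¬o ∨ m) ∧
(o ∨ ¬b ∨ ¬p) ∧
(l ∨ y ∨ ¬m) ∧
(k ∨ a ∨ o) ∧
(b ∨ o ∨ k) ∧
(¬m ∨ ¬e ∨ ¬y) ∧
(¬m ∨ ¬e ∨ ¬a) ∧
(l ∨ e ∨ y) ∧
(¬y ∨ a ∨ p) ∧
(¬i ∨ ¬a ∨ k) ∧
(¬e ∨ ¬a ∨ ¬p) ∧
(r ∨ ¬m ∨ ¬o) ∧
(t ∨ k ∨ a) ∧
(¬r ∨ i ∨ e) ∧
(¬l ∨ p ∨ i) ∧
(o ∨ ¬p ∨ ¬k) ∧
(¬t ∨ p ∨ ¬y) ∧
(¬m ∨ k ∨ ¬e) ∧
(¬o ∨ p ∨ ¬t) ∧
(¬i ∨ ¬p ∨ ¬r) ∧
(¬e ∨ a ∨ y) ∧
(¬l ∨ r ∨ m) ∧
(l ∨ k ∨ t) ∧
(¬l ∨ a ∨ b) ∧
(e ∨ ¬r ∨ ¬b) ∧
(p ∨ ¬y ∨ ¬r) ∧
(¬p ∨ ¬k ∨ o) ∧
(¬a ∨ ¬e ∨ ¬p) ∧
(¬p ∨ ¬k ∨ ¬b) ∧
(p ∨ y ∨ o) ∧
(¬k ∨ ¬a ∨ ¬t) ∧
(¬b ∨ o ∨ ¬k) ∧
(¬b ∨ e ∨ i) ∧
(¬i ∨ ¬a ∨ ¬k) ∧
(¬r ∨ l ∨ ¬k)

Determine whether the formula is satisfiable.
No

No, the formula is not satisfiable.

No assignment of truth values to the variables can make all 60 clauses true simultaneously.

The formula is UNSAT (unsatisfiable).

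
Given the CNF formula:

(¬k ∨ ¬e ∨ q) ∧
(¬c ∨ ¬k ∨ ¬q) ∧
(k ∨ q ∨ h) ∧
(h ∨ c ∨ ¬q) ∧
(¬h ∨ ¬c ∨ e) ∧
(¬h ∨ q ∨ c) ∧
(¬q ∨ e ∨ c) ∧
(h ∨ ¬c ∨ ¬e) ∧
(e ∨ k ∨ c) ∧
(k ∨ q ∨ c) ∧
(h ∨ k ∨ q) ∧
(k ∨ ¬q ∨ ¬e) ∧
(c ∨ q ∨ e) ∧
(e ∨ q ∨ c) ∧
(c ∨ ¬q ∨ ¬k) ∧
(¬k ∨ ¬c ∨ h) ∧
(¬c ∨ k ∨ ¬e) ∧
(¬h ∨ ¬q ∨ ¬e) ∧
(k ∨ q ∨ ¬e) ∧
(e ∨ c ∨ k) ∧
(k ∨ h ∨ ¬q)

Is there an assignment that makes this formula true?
No

No, the formula is not satisfiable.

No assignment of truth values to the variables can make all 21 clauses true simultaneously.

The formula is UNSAT (unsatisfiable).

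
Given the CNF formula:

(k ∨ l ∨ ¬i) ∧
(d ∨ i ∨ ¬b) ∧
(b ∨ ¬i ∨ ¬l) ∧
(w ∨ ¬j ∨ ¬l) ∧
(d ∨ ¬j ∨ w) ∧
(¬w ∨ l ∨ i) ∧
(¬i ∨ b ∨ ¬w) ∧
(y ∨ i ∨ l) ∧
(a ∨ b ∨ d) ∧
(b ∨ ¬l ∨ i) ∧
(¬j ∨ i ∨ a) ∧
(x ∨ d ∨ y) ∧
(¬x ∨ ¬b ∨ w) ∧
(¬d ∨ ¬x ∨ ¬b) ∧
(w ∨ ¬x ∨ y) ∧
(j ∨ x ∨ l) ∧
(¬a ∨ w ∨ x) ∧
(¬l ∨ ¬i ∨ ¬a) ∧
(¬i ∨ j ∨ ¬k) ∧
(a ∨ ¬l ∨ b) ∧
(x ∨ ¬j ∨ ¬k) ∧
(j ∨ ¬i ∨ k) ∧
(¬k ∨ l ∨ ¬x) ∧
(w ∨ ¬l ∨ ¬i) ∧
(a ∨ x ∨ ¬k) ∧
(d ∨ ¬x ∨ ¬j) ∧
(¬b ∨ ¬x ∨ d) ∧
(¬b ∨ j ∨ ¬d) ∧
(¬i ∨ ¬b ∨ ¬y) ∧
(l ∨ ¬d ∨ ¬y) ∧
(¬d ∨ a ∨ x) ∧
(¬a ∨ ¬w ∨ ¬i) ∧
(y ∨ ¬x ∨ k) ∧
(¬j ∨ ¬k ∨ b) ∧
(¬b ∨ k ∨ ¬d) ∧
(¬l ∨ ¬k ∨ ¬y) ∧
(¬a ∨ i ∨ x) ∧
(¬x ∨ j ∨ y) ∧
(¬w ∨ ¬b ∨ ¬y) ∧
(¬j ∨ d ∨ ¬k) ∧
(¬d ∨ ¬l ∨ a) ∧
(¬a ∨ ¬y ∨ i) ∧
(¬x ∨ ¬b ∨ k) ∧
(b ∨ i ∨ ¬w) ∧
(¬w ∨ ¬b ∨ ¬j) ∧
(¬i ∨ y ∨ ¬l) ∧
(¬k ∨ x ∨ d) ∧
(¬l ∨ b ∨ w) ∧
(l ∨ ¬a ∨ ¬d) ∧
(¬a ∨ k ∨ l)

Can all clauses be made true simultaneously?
No

No, the formula is not satisfiable.

No assignment of truth values to the variables can make all 50 clauses true simultaneously.

The formula is UNSAT (unsatisfiable).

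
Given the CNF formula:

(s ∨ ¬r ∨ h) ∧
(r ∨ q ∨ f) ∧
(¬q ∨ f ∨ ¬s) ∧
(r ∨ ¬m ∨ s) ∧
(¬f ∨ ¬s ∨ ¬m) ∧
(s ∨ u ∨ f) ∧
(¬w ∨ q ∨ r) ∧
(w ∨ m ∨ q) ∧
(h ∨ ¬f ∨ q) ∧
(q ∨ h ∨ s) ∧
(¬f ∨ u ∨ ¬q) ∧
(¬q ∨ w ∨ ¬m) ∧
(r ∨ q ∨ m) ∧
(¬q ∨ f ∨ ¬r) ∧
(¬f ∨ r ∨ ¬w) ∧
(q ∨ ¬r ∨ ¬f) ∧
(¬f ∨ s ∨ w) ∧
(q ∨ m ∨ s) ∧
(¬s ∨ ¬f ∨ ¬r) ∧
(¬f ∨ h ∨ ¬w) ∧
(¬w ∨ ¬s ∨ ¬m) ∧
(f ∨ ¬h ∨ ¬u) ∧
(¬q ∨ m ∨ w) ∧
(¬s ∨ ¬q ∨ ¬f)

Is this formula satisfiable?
Yes

Yes, the formula is satisfiable.

One satisfying assignment is: s=True, f=False, q=False, u=False, h=False, m=False, r=True, w=True

Verification: With this assignment, all 24 clauses evaluate to true.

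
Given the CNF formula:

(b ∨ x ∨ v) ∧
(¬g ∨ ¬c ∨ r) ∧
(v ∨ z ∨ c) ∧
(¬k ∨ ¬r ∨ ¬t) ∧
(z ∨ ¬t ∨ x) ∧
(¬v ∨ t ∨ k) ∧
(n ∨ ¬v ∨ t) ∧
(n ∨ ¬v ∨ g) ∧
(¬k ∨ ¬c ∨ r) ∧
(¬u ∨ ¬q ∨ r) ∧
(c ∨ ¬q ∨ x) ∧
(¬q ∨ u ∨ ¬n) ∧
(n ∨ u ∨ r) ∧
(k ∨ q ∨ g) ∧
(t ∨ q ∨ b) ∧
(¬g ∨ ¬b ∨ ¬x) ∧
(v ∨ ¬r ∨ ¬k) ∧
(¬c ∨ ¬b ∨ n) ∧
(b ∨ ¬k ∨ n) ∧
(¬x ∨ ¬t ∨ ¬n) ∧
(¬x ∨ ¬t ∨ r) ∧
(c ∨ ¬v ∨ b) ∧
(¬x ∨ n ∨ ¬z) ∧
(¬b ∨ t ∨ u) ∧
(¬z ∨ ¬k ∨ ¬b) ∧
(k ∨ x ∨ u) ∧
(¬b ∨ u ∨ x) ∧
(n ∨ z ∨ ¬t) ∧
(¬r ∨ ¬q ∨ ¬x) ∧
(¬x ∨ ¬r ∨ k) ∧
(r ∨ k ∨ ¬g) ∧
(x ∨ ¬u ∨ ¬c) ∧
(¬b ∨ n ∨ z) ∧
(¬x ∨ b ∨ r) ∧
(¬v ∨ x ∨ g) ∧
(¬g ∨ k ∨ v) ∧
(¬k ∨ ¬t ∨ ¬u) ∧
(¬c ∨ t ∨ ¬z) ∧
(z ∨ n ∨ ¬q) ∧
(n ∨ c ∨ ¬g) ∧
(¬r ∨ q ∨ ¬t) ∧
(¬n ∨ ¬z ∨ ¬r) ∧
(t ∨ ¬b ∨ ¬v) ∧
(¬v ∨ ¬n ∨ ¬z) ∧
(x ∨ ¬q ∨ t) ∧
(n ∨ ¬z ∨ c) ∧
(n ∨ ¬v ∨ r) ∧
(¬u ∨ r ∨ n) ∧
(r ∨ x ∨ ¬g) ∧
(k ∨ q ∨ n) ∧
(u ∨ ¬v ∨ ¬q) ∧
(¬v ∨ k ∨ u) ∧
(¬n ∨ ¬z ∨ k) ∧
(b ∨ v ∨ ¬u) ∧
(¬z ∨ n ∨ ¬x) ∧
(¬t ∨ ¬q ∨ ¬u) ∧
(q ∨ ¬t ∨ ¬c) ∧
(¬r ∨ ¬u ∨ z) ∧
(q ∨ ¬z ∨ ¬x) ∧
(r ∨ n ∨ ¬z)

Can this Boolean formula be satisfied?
No

No, the formula is not satisfiable.

No assignment of truth values to the variables can make all 60 clauses true simultaneously.

The formula is UNSAT (unsatisfiable).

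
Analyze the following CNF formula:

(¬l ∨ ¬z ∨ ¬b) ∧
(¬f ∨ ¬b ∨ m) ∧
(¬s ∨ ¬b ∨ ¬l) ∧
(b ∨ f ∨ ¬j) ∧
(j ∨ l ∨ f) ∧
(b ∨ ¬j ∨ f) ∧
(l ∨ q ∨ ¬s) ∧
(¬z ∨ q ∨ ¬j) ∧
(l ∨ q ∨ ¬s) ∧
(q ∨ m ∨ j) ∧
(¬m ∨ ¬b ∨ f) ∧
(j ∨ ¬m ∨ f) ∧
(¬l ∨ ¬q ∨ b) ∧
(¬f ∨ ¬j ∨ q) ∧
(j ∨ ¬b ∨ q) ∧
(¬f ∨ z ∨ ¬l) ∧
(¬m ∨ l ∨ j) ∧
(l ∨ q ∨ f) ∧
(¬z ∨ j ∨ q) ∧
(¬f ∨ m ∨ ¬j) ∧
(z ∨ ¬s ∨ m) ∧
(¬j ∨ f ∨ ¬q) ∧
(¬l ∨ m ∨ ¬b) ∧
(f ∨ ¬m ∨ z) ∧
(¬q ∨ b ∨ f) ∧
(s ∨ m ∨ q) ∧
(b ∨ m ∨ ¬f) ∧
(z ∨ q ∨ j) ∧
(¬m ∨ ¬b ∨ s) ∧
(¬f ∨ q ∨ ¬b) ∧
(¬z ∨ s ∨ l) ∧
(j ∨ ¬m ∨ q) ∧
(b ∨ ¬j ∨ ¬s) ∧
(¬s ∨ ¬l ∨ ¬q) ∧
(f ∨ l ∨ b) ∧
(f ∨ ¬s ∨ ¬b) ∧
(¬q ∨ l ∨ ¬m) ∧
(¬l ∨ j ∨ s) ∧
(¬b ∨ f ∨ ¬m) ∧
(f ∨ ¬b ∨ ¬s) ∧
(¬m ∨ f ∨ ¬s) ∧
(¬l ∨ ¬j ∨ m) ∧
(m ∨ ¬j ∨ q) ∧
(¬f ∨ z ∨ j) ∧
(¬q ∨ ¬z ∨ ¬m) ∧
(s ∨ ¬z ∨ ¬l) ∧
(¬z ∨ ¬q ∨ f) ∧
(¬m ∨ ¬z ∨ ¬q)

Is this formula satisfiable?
No

No, the formula is not satisfiable.

No assignment of truth values to the variables can make all 48 clauses true simultaneously.

The formula is UNSAT (unsatisfiable).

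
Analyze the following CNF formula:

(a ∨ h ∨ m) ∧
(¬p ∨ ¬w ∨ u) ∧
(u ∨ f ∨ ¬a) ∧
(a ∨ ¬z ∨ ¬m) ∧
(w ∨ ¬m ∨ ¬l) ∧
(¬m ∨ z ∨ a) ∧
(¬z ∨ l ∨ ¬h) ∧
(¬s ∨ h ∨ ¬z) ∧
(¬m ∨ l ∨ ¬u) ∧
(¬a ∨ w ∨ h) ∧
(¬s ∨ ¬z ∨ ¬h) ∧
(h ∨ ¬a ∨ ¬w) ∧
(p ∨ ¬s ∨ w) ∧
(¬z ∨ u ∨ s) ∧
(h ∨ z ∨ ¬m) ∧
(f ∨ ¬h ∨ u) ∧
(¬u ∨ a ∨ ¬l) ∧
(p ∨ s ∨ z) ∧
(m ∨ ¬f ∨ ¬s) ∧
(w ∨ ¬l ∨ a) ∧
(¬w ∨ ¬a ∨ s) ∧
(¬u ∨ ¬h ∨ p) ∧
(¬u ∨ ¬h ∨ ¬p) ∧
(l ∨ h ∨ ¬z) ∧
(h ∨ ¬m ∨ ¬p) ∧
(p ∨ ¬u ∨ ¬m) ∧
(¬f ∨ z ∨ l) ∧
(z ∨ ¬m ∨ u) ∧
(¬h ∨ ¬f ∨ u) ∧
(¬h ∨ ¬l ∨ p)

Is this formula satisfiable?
No

No, the formula is not satisfiable.

No assignment of truth values to the variables can make all 30 clauses true simultaneously.

The formula is UNSAT (unsatisfiable).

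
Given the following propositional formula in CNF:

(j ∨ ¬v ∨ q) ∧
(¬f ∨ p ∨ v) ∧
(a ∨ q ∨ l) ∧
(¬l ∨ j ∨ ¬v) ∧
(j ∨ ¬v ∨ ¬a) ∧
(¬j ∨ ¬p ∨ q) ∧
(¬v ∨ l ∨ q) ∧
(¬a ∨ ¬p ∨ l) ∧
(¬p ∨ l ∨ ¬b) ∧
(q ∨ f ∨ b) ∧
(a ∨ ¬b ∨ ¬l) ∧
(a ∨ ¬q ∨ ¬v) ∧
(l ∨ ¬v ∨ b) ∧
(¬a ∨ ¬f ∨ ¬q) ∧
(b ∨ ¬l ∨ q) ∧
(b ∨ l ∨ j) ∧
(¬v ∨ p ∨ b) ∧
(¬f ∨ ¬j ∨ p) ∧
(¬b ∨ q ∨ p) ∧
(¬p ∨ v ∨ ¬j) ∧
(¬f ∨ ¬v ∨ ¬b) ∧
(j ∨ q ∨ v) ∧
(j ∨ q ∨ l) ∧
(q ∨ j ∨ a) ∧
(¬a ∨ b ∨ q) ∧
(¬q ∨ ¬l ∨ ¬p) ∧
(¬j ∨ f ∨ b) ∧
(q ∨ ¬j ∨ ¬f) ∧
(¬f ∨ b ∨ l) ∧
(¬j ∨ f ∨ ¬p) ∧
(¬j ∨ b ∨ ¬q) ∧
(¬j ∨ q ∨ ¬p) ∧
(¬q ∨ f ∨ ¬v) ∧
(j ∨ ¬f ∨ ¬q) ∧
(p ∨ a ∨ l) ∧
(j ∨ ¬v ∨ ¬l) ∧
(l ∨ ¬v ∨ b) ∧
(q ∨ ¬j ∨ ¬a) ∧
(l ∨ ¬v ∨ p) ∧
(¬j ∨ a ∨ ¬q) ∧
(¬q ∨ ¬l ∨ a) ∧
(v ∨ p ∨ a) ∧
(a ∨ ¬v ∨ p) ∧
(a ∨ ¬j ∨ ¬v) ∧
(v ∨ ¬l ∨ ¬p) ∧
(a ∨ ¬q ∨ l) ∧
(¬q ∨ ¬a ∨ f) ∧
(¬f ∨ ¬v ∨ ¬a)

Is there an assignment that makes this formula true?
No

No, the formula is not satisfiable.

No assignment of truth values to the variables can make all 48 clauses true simultaneously.

The formula is UNSAT (unsatisfiable).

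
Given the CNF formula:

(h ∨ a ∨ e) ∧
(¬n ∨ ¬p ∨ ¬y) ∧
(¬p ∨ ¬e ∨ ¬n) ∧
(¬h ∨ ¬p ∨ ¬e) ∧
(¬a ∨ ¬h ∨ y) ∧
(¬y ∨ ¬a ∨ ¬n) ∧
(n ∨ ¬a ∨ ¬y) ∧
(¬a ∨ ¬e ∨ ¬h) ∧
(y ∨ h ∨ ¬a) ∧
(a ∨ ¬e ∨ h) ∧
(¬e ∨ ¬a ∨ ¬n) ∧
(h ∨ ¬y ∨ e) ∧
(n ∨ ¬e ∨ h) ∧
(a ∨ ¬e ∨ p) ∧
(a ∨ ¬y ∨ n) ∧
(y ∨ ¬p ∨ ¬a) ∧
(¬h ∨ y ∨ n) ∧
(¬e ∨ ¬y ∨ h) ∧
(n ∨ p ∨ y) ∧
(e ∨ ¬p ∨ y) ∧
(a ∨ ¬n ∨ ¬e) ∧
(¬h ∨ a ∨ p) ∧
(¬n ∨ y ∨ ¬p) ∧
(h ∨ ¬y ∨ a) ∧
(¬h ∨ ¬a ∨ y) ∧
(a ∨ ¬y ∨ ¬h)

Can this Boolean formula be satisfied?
No

No, the formula is not satisfiable.

No assignment of truth values to the variables can make all 26 clauses true simultaneously.

The formula is UNSAT (unsatisfiable).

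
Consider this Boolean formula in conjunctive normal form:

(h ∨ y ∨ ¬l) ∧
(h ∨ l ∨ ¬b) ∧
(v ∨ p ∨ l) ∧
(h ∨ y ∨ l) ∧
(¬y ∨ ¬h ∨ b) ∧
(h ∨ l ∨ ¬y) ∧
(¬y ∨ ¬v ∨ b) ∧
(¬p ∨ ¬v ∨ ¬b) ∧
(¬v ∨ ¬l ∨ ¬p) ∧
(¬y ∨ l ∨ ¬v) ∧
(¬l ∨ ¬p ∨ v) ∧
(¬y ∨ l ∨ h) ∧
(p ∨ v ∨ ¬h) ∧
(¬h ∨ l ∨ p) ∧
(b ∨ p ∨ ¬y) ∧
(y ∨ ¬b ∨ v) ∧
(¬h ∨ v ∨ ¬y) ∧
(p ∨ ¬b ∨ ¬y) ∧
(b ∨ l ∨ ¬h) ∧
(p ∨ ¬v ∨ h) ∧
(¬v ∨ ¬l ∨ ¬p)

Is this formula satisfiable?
Yes

Yes, the formula is satisfiable.

One satisfying assignment is: l=True, p=False, h=True, b=True, y=False, v=True

Verification: With this assignment, all 21 clauses evaluate to true.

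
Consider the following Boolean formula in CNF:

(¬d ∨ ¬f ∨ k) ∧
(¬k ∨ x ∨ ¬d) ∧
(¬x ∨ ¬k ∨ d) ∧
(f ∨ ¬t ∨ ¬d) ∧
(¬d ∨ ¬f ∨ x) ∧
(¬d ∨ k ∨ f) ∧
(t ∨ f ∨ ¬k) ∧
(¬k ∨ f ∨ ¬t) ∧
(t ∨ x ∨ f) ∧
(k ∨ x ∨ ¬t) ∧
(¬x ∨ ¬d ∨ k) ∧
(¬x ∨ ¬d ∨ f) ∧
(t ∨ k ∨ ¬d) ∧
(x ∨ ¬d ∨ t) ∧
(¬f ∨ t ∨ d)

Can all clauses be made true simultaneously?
Yes

Yes, the formula is satisfiable.

One satisfying assignment is: x=True, f=False, t=False, d=False, k=False

Verification: With this assignment, all 15 clauses evaluate to true.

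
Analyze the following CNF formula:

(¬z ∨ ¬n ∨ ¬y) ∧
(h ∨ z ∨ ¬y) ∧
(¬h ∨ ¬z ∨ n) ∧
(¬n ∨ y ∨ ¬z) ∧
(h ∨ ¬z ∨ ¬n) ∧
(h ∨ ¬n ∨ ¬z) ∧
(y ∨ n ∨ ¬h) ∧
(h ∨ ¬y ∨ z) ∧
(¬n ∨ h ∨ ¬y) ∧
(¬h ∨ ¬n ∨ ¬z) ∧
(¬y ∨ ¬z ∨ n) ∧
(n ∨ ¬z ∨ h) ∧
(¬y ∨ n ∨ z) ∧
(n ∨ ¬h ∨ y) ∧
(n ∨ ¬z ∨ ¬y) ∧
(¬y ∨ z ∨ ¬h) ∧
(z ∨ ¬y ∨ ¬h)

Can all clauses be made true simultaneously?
Yes

Yes, the formula is satisfiable.

One satisfying assignment is: z=False, n=False, y=False, h=False

Verification: With this assignment, all 17 clauses evaluate to true.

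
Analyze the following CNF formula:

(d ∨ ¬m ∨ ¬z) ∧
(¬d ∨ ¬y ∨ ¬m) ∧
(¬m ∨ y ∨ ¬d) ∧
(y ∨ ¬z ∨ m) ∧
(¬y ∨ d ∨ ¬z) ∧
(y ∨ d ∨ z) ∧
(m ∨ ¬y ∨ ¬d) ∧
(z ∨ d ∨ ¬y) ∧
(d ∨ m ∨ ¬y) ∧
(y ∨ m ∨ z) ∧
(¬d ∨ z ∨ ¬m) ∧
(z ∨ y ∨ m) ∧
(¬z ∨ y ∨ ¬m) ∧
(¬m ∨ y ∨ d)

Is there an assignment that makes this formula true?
No

No, the formula is not satisfiable.

No assignment of truth values to the variables can make all 14 clauses true simultaneously.

The formula is UNSAT (unsatisfiable).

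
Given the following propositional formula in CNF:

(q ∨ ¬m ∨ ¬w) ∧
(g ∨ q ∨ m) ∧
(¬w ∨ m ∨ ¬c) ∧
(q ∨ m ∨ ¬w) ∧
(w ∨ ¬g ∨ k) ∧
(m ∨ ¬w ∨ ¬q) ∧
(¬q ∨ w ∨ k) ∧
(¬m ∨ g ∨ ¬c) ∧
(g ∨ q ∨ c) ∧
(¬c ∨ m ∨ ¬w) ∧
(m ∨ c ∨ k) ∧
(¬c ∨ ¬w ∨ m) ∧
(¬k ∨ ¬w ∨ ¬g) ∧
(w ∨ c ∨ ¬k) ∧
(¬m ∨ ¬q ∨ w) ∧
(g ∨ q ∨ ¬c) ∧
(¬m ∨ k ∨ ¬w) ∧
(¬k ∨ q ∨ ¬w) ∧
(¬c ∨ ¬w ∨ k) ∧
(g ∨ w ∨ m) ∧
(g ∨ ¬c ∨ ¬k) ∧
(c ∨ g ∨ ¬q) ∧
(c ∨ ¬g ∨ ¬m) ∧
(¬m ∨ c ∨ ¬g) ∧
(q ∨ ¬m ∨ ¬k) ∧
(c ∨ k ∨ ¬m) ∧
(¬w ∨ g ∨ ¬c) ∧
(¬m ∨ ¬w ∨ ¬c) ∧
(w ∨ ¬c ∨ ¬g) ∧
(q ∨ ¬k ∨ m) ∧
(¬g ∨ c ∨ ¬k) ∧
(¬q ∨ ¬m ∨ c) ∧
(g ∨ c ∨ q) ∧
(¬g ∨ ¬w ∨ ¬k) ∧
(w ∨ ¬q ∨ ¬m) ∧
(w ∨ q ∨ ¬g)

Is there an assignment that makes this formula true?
No

No, the formula is not satisfiable.

No assignment of truth values to the variables can make all 36 clauses true simultaneously.

The formula is UNSAT (unsatisfiable).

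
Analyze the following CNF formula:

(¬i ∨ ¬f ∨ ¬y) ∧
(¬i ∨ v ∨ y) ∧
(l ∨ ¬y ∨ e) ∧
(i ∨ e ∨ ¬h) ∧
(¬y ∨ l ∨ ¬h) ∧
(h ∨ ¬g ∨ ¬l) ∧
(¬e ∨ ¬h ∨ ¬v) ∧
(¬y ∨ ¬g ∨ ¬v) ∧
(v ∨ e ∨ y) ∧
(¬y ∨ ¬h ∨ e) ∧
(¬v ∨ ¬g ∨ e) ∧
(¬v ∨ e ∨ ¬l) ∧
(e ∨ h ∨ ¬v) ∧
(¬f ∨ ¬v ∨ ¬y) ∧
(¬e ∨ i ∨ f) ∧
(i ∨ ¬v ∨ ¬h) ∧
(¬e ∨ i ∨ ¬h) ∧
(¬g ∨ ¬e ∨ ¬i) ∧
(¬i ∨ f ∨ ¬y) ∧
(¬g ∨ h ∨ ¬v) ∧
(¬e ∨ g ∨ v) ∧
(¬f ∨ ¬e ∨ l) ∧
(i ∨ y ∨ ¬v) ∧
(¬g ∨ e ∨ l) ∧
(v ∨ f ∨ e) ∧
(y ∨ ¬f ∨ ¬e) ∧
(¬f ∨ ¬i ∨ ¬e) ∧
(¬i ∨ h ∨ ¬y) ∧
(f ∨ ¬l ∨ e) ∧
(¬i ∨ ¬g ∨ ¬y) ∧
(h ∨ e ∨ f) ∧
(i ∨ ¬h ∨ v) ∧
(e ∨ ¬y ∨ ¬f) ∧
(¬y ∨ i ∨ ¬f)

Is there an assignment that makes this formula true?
Yes

Yes, the formula is satisfiable.

One satisfying assignment is: h=True, y=False, i=True, v=True, f=False, l=False, e=False, g=False

Verification: With this assignment, all 34 clauses evaluate to true.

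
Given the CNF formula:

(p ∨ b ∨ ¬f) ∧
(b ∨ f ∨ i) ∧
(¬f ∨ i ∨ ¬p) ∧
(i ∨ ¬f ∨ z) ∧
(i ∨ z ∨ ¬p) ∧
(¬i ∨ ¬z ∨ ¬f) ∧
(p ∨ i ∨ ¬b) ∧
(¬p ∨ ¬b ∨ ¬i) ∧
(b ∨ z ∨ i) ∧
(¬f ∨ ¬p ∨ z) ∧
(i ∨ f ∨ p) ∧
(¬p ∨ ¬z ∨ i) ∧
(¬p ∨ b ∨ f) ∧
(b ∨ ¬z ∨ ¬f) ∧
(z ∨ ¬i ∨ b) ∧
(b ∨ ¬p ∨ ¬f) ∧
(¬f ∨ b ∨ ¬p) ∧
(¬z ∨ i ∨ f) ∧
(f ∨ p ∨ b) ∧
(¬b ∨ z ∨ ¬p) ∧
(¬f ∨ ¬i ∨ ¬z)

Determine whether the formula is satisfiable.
Yes

Yes, the formula is satisfiable.

One satisfying assignment is: b=True, p=False, z=False, f=True, i=True

Verification: With this assignment, all 21 clauses evaluate to true.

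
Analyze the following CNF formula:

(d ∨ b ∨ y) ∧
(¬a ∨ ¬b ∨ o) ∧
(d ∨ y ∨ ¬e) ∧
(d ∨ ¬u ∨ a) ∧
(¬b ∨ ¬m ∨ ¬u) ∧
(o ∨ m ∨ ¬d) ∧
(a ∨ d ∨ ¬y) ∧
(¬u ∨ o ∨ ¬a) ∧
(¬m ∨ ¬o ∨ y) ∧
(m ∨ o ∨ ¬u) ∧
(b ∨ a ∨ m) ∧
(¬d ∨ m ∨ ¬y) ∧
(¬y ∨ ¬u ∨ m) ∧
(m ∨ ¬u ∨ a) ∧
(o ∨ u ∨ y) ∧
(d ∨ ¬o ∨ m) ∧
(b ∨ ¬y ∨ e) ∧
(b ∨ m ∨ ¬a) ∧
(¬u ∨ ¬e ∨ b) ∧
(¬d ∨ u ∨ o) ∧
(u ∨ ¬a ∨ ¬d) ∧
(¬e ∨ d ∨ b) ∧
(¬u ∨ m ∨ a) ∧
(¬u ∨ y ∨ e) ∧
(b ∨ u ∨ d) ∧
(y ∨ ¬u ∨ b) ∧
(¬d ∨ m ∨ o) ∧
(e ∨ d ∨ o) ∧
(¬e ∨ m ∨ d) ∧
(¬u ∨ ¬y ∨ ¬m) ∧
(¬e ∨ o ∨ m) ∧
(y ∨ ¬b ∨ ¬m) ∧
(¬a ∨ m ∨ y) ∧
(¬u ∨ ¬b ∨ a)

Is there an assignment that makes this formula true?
Yes

Yes, the formula is satisfiable.

One satisfying assignment is: d=True, u=False, m=False, e=False, a=False, y=False, b=True, o=True

Verification: With this assignment, all 34 clauses evaluate to true.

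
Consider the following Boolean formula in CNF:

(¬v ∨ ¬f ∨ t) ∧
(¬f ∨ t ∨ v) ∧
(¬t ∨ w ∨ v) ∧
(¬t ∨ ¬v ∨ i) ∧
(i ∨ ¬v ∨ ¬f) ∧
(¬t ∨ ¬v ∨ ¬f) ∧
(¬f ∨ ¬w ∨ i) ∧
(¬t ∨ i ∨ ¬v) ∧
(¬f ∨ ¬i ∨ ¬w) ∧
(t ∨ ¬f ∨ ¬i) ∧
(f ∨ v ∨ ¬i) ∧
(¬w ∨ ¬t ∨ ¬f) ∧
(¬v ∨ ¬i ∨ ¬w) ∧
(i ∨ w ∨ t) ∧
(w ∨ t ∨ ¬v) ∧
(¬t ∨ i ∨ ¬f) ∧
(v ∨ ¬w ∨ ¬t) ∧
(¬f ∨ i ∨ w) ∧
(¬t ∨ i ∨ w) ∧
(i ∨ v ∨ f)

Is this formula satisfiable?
Yes

Yes, the formula is satisfiable.

One satisfying assignment is: w=True, t=False, i=False, f=False, v=True

Verification: With this assignment, all 20 clauses evaluate to true.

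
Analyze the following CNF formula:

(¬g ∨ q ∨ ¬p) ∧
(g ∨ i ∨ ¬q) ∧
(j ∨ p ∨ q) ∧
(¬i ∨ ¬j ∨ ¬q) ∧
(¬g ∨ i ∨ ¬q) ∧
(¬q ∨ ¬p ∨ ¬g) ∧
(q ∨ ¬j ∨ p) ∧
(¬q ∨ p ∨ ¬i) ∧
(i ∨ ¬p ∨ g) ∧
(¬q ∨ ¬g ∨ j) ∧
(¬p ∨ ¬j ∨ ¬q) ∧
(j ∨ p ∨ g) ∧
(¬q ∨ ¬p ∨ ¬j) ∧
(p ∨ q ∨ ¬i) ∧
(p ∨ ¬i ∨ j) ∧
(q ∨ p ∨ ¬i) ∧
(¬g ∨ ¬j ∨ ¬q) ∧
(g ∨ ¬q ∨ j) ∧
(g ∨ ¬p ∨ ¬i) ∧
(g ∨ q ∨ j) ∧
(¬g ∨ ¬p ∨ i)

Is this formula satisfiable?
No

No, the formula is not satisfiable.

No assignment of truth values to the variables can make all 21 clauses true simultaneously.

The formula is UNSAT (unsatisfiable).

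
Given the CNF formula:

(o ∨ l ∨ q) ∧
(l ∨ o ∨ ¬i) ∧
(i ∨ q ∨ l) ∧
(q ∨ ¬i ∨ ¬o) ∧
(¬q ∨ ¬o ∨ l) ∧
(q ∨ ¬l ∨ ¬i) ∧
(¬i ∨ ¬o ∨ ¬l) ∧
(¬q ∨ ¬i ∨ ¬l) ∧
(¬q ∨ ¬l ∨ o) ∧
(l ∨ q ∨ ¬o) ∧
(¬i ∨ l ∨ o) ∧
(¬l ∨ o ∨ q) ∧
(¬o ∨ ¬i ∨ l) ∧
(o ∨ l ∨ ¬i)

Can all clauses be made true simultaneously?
Yes

Yes, the formula is satisfiable.

One satisfying assignment is: q=False, o=True, i=False, l=True

Verification: With this assignment, all 14 clauses evaluate to true.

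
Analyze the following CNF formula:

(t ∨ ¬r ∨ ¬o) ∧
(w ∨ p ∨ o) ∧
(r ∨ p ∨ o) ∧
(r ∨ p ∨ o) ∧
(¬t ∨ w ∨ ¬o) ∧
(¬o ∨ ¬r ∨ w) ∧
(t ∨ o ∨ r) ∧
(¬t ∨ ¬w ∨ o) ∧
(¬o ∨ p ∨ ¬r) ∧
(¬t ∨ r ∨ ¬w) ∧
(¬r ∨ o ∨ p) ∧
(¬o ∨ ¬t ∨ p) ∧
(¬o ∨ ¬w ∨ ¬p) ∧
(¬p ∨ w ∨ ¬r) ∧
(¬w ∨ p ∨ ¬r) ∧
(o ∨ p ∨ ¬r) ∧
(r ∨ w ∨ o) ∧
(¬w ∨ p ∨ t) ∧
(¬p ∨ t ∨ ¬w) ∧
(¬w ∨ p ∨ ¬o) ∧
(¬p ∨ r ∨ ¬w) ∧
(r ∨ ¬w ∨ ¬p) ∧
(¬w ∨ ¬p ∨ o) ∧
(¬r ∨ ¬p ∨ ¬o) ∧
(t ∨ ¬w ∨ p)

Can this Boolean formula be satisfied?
Yes

Yes, the formula is satisfiable.

One satisfying assignment is: o=True, w=False, p=True, r=False, t=False

Verification: With this assignment, all 25 clauses evaluate to true.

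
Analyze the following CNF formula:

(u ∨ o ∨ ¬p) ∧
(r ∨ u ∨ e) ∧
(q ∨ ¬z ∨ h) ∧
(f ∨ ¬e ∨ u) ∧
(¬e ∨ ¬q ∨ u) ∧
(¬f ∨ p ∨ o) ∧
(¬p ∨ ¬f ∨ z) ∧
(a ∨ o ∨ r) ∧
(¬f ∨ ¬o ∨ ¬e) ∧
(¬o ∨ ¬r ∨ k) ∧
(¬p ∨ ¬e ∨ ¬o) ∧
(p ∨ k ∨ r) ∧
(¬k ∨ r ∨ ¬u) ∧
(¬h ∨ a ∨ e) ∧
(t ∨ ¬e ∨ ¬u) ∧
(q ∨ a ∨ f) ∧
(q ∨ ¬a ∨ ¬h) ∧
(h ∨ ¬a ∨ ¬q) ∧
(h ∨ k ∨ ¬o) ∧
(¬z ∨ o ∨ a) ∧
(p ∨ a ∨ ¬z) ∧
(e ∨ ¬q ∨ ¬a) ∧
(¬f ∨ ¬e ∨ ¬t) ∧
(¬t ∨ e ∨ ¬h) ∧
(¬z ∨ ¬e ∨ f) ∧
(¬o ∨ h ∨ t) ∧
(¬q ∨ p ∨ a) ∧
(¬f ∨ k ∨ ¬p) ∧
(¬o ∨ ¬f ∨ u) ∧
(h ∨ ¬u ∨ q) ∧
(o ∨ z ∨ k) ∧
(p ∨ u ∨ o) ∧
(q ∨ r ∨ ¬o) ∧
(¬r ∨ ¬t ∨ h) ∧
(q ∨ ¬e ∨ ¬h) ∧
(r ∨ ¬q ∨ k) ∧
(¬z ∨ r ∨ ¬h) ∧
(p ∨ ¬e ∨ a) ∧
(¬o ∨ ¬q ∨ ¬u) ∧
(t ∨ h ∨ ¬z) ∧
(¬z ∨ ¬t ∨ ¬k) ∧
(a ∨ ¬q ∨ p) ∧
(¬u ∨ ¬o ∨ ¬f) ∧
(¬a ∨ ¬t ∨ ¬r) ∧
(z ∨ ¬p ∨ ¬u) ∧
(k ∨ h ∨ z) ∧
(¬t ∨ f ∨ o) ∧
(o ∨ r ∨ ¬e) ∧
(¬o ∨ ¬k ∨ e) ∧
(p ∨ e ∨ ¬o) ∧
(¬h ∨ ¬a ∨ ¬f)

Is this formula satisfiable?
No

No, the formula is not satisfiable.

No assignment of truth values to the variables can make all 51 clauses true simultaneously.

The formula is UNSAT (unsatisfiable).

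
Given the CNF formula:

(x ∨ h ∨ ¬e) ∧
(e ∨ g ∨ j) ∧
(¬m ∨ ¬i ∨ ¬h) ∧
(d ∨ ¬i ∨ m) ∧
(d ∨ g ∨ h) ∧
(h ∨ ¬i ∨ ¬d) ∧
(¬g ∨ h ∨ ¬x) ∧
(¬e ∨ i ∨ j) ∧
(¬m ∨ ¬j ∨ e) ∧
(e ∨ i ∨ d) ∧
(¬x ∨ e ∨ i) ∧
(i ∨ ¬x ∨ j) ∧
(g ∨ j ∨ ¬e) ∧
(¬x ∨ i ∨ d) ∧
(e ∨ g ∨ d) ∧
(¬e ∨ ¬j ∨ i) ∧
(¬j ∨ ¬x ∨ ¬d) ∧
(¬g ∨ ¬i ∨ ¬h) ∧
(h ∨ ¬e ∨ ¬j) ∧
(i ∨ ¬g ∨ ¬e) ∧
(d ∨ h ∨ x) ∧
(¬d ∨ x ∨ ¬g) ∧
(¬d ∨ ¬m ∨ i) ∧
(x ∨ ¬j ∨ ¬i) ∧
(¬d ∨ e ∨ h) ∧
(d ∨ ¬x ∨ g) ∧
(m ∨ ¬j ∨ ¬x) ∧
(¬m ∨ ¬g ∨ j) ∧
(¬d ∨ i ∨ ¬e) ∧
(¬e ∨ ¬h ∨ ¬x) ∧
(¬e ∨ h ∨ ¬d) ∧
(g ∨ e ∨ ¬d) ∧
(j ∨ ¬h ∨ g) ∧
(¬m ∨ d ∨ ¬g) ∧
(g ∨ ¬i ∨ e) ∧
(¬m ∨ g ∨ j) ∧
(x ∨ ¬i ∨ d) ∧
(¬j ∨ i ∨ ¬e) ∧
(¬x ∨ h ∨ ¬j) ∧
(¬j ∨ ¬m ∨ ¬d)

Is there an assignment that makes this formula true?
No

No, the formula is not satisfiable.

No assignment of truth values to the variables can make all 40 clauses true simultaneously.

The formula is UNSAT (unsatisfiable).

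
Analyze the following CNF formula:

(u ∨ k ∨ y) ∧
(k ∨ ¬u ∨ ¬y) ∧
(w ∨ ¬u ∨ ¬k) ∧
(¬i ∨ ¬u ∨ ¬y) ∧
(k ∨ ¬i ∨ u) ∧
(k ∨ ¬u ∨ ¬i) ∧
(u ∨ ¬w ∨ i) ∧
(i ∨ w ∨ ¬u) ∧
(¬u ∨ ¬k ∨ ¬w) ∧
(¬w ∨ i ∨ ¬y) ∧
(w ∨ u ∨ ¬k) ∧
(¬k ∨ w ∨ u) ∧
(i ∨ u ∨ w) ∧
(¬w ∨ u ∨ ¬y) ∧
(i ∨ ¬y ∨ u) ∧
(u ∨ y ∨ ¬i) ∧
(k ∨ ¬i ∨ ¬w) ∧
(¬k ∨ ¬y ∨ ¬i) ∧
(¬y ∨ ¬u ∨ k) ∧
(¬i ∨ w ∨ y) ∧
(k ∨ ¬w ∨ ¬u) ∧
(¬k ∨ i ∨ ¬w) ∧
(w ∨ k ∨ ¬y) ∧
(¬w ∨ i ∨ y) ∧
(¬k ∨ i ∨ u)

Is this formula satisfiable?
No

No, the formula is not satisfiable.

No assignment of truth values to the variables can make all 25 clauses true simultaneously.

The formula is UNSAT (unsatisfiable).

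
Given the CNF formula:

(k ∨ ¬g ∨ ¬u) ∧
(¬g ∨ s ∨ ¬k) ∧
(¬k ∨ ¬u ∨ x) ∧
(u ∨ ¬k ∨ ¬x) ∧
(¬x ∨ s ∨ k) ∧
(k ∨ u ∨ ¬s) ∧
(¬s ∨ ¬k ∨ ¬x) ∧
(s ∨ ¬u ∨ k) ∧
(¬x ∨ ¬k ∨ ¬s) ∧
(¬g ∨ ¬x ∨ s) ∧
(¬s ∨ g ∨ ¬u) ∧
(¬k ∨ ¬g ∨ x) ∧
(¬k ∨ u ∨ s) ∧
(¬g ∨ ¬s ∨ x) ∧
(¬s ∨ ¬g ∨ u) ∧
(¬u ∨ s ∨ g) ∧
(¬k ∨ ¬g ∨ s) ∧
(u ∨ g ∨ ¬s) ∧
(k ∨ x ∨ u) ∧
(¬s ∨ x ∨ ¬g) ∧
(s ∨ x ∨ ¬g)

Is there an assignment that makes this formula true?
No

No, the formula is not satisfiable.

No assignment of truth values to the variables can make all 21 clauses true simultaneously.

The formula is UNSAT (unsatisfiable).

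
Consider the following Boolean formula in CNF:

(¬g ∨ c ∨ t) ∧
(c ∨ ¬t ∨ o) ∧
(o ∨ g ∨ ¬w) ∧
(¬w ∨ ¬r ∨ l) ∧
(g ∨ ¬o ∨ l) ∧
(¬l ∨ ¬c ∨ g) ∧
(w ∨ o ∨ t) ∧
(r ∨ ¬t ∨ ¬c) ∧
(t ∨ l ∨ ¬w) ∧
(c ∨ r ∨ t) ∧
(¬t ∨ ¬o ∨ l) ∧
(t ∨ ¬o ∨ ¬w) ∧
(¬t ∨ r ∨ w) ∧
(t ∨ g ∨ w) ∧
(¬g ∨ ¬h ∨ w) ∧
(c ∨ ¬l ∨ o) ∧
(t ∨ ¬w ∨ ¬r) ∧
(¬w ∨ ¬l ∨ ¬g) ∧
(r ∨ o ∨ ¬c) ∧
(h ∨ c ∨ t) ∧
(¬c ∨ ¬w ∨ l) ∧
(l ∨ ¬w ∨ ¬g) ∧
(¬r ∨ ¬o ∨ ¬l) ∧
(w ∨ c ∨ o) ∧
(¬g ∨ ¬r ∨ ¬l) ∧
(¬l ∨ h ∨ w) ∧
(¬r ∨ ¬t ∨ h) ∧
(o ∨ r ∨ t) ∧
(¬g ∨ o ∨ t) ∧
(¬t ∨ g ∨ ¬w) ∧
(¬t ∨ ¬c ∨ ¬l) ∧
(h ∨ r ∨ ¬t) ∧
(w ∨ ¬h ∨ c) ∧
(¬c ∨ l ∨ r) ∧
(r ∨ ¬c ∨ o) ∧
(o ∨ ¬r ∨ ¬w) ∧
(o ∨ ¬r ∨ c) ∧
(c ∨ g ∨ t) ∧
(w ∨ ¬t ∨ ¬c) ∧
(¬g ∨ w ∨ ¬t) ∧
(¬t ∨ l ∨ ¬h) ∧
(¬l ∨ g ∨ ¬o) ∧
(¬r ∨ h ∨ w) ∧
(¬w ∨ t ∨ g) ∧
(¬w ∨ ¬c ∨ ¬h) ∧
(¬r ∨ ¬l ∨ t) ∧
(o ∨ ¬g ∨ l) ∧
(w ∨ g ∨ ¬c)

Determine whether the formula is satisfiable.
No

No, the formula is not satisfiable.

No assignment of truth values to the variables can make all 48 clauses true simultaneously.

The formula is UNSAT (unsatisfiable).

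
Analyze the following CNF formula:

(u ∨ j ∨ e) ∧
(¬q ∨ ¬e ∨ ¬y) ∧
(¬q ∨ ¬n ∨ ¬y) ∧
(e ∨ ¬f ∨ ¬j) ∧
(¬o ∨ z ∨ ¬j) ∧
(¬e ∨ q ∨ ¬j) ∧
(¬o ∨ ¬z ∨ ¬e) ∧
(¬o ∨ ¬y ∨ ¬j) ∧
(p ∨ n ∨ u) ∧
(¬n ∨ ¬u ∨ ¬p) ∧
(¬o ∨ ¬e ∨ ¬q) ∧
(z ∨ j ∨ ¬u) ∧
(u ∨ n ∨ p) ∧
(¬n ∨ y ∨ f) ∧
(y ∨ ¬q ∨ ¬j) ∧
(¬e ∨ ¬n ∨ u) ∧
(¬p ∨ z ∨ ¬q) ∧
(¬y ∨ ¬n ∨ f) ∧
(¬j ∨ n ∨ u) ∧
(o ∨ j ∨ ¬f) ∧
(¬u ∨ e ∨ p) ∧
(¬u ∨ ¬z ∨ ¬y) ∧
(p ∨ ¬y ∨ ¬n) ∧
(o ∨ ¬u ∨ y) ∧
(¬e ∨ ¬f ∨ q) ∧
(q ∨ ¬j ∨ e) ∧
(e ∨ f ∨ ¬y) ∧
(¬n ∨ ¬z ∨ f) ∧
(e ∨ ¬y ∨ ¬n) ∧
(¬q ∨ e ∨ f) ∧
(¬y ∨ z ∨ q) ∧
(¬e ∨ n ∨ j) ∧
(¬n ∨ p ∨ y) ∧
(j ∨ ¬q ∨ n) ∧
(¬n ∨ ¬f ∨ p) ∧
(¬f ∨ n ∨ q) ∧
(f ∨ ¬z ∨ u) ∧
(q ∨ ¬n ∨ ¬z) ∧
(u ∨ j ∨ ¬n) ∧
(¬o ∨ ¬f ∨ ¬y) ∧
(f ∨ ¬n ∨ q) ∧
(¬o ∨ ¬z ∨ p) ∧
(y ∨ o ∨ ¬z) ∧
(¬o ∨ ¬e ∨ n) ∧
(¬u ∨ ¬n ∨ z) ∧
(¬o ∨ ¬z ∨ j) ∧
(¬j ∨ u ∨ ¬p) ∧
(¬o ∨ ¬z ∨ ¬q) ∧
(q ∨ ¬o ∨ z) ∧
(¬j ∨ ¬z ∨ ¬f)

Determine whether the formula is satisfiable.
No

No, the formula is not satisfiable.

No assignment of truth values to the variables can make all 50 clauses true simultaneously.

The formula is UNSAT (unsatisfiable).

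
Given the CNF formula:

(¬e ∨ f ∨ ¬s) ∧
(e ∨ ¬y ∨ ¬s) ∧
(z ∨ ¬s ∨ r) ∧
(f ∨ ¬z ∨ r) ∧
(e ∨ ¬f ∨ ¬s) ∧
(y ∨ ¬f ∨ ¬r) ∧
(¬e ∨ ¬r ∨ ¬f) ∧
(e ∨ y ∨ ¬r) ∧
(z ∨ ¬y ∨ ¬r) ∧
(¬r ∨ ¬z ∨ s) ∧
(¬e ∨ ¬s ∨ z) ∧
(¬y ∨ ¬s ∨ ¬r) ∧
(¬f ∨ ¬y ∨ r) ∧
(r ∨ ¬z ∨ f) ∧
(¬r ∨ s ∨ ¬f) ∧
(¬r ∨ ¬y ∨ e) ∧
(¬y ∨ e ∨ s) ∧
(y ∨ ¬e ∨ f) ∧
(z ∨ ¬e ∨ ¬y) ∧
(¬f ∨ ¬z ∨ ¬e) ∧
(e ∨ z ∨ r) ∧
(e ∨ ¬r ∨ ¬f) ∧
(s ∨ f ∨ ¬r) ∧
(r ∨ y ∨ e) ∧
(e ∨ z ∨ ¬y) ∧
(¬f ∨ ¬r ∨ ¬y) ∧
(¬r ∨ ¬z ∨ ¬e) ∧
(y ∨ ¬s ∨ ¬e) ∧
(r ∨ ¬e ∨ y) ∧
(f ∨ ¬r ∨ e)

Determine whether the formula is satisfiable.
No

No, the formula is not satisfiable.

No assignment of truth values to the variables can make all 30 clauses true simultaneously.

The formula is UNSAT (unsatisfiable).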